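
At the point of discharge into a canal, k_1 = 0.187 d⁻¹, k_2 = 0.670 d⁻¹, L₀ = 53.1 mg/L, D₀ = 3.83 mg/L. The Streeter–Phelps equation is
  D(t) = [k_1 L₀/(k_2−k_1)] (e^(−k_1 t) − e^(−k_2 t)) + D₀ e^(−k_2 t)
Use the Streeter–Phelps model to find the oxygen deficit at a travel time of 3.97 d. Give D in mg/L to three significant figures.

D ≈ 8.62 mg/L

k_1 L₀/(k_2−k_1) = 0.187×53.1/(0.670−0.187) = 9.930/0.4830 = 20.56 mg/L.
e^(−k_1 t) = e^(−0.187×3.970) = 0.4760; e^(−k_2 t) = e^(−0.670×3.970) = 0.06996.
D = 20.56 × (0.4760 − 0.06996) + 3.83 × 0.06996 = 8.347 + 0.2679 = 8.615 mg/L.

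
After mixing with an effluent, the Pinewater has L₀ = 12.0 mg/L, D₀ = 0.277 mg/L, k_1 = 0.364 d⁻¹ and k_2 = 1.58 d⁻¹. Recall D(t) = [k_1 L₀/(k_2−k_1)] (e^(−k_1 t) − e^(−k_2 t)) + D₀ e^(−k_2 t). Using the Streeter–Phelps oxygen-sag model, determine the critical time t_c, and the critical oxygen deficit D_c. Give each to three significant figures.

t_c ≈ 1.14 d; D_c ≈ 1.82 mg/L

With k_2/k_1 = 4.341 and 1 − D₀(k_2−k_1)/(k_1 L₀) = 0.9229,
t_c = ln(4.341 × 0.9229) / (1.58 − 0.364) = ln(4.006) / 1.216 = 1.388/1.216 = 1.141 d.
D_c = (k_1/k_2) L₀ e^(−k_1 t_c) = (0.364/1.58) × 12.0 × e^(−0.364×1.141) = 0.2304 × 12.0 × 0.6601 = 1.825 mg/L.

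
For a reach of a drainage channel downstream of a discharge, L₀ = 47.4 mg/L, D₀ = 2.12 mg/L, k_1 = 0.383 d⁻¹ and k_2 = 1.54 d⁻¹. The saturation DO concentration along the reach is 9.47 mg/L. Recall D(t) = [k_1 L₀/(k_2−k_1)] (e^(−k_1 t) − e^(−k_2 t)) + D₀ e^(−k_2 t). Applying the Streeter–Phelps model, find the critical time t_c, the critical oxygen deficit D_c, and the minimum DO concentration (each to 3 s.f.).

t_c ≈ 1.08 d; D_c ≈ 7.80 mg/L; min DO ≈ 1.67 mg/L

t_c = [1/(k_2−k_1)] ln[(k_2/k_1)(1 − D₀(k_2−k_1)/(k_1 L₀))]
= [1/(1.54−0.383)] ln[(1.54/0.383)(1 − 2.12×1.157/(0.383×47.4))]
= (1/1.157) ln[4.021 × 0.8649] = 0.8643 × ln(3.478) = 0.8643 × 1.246 = 1.077 d.
L(t_c) = L₀ e^(−k_1 t_c) = 47.4 × 0.6619 = 31.38 mg/L, and at the critical point k_2 D_c = k_1 L, so D_c = (0.383/1.54) × 31.38 = 7.803 mg/L.
Minimum DO = C_s − D_c = 9.47 − 7.803 = 1.667 mg/L.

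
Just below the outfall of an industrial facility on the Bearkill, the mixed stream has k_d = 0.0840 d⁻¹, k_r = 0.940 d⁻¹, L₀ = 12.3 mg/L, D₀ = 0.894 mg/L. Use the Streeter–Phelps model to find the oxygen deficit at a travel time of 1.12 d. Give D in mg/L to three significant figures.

D ≈ 0.989 mg/L

k_d L₀/(k_r−k_d) = 0.0840×12.3/(0.940−0.0840) = 1.033/0.8560 = 1.207 mg/L.
e^(−k_d t) = e^(−0.0840×1.120) = 0.9102; e^(−k_r t) = e^(−0.940×1.120) = 0.3490.
D = 1.207 × (0.9102 − 0.3490) + 0.894 × 0.3490 = 0.6774 + 0.3120 = 0.9894 mg/L.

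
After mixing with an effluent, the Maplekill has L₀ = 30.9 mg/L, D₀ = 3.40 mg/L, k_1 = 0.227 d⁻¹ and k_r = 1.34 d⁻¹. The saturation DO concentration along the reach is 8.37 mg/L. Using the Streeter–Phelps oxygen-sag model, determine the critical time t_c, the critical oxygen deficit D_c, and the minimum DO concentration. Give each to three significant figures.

t_c ≈ 0.899 d; D_c ≈ 4.27 mg/L; min DO ≈ 4.10 mg/L

At the critical point dD/dt = 0, so k_1 L₀ e^(−k_1 t) = k_r D. Substituting D(t) from the Streeter–Phelps equation and solving for t gives
t_c = ln[(k_r/k_1)(1 − D₀(k_r−k_1)/(k_1 L₀))] / (k_r−k_1).
Here k_r−k_1 = 1.113 d⁻¹ and 1 − D₀(k_r−k_1)/(k_1 L₀) = 1 − 3.40×1.113/(0.227×30.9) = 0.4605, so
t_c = ln(5.903 × 0.4605) / 1.113 = 1.000 / 1.113 = 0.8985 d.
L(t_c) = L₀ e^(−k_1 t_c) = 30.9 × 0.8155 = 25.20 mg/L, and at the critical point k_r D_c = k_1 L, so D_c = (0.227/1.34) × 25.20 = 4.269 mg/L.
Minimum DO = C_s − D_c = 8.37 − 4.269 = 4.101 mg/L.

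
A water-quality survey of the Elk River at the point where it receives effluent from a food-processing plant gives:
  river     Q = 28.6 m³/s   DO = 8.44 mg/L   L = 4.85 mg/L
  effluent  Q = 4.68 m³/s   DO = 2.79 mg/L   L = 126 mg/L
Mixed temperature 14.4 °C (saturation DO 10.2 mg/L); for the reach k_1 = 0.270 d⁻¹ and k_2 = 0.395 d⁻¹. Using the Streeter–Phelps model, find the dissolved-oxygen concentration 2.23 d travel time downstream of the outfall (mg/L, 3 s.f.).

Mixed DO = (28.6×8.44 + 4.68×2.79)/(28.6+4.68) = 254.4/33.28 = 7.645 mg/L.
Mixed L₀ = (28.6×4.85 + 4.68×126)/(33.28) = 728.4/33.28 = 21.89 mg/L.
Initial deficit D₀ = C_s − DO₀ = 10.2 − 7.645 = 2.555 mg/L.
D(2.23) = [0.270×21.89/(0.395−0.270)](e^(−0.270×2.23) − e^(−0.395×2.23)) + 2.555 e^(−0.395×2.23)
= 47.28 × (0.5477 − 0.4144) + 2.555 × 0.4144 = 7.357 mg/L.
DO = 10.2 − 7.357 = 2.843 mg/L.

DO ≈ 2.84 mg/L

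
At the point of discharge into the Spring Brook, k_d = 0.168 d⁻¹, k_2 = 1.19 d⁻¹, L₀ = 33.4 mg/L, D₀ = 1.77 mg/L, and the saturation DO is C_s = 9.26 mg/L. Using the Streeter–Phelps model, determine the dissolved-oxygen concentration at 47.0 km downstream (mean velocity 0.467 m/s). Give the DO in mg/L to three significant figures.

Travel time t = x/v = 47.0 km / (0.467 m/s) = 47000 m / 0.467 m/s = 100600 s = 1.165 d.
k_d L₀/(k_2−k_d) = 0.168×33.4/(1.19−0.168) = 5.611/1.022 = 5.490 mg/L.
e^(−k_d t) = e^(−0.168×1.165) = 0.8223; e^(−k_2 t) = e^(−1.19×1.165) = 0.2500.
D = 5.490 × (0.8223 − 0.2500) + 1.77 × 0.2500 = 3.142 + 0.4426 = 3.584 mg/L.
DO = C_s − D = 9.26 − 3.584 = 5.676 mg/L.

DO ≈ 5.68 mg/L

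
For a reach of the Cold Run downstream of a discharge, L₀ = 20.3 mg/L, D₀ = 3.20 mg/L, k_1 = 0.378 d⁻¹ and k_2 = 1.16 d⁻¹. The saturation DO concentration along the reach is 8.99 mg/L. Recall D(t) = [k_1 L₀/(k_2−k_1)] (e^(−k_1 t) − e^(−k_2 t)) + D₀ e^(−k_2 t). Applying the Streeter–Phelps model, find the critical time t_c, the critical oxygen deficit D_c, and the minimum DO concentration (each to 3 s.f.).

t_c ≈ 0.929 d; D_c ≈ 4.66 mg/L; min DO ≈ 4.33 mg/L

At the critical point dD/dt = 0, so k_1 L₀ e^(−k_1 t) = k_2 D. Substituting D(t) from the Streeter–Phelps equation and solving for t gives
t_c = ln[(k_2/k_1)(1 − D₀(k_2−k_1)/(k_1 L₀))] / (k_2−k_1).
Here k_2−k_1 = 0.7820 d⁻¹ and 1 − D₀(k_2−k_1)/(k_1 L₀) = 1 − 3.20×0.7820/(0.378×20.3) = 0.6739, so
t_c = ln(3.069 × 0.6739) / 0.7820 = 0.7266 / 0.7820 = 0.9291 d.
D_c = (k_1/k_2) L₀ e^(−k_1 t_c) = (0.378/1.16) × 20.3 × e^(−0.378×0.9291) = 0.3259 × 20.3 × 0.7038 = 4.656 mg/L.
Minimum DO = C_s − D_c = 8.99 − 4.656 = 4.334 mg/L.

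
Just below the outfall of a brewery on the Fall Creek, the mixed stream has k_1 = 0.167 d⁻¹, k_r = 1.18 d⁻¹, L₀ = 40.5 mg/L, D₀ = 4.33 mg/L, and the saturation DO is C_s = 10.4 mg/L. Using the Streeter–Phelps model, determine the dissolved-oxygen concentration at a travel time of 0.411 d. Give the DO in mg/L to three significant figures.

DO ≈ 5.61 mg/L

k_1 L₀/(k_r−k_1) = 0.167×40.5/(1.18−0.167) = 6.764/1.013 = 6.677 mg/L.
e^(−k_1 t) = e^(−0.167×0.4110) = 0.9337; e^(−k_r t) = e^(−1.18×0.4110) = 0.6157.
D = 6.677 × (0.9337 − 0.6157) + 4.33 × 0.6157 = 2.123 + 2.666 = 4.789 mg/L.
DO = C_s − D = 10.4 − 4.789 = 5.611 mg/L.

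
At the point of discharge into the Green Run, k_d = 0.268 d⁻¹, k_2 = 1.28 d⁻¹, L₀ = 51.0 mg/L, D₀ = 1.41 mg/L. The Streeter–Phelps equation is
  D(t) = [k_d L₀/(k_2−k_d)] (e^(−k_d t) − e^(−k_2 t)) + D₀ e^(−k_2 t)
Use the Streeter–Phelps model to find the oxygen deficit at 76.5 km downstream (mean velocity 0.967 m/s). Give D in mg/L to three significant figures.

D ≈ 6.82 mg/L

Travel time t = x/v = 76.5 km / (0.967 m/s) = 76500 m / 0.967 m/s = 79110 s = 0.9156 d.
k_d L₀/(k_2−k_d) = 0.268×51.0/(1.28−0.268) = 13.67/1.012 = 13.51 mg/L.
e^(−k_d t) = e^(−0.268×0.9156) = 0.7824; e^(−k_2 t) = e^(−1.28×0.9156) = 0.3097.
D = 13.51 × (0.7824 − 0.3097) + 1.41 × 0.3097 = 6.384 + 0.4367 = 6.820 mg/L.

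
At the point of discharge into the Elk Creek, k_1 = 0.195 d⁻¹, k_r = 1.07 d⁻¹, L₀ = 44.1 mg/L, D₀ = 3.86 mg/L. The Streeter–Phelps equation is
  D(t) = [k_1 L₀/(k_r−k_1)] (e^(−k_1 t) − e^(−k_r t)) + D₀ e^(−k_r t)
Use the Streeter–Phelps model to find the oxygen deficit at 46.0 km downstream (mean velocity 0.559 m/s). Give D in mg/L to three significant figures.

Travel time t = x/v = 46.0 km / (0.559 m/s) = 46000 m / 0.559 m/s = 82290 s = 0.9524 d.
k_1 L₀/(k_r−k_1) = 0.195×44.1/(1.07−0.195) = 8.600/0.8750 = 9.828 mg/L.
e^(−k_1 t) = e^(−0.195×0.9524) = 0.8305; e^(−k_r t) = e^(−1.07×0.9524) = 0.3609.
D = 9.828 × (0.8305 − 0.3609) + 3.86 × 0.3609 = 4.615 + 1.393 = 6.008 mg/L.

D ≈ 6.01 mg/L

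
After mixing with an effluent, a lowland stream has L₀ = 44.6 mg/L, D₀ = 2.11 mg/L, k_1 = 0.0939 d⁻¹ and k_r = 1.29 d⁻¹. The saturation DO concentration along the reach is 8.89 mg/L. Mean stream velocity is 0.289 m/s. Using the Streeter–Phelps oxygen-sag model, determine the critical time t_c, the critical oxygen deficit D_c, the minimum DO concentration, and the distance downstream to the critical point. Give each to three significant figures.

t_c ≈ 1.42 d; D_c ≈ 2.84 mg/L; min DO ≈ 6.05 mg/L; x_c ≈ 35.4 km

At the critical point dD/dt = 0, so k_1 L₀ e^(−k_1 t) = k_r D. Substituting D(t) from the Streeter–Phelps equation and solving for t gives
t_c = ln[(k_r/k_1)(1 − D₀(k_r−k_1)/(k_1 L₀))] / (k_r−k_1).
Here k_r−k_1 = 1.196 d⁻¹ and 1 − D₀(k_r−k_1)/(k_1 L₀) = 1 − 2.11×1.196/(0.0939×44.6) = 0.3974, so
t_c = ln(13.74 × 0.3974) / 1.196 = 1.697 / 1.196 = 1.419 d.
L(t_c) = L₀ e^(−k_1 t_c) = 44.6 × 0.8753 = 39.04 mg/L, and at the critical point k_r D_c = k_1 L, so D_c = (0.0939/1.29) × 39.04 = 2.841 mg/L.
Minimum DO = C_s − D_c = 8.89 − 2.841 = 6.049 mg/L.
x_c = v t_c = 0.289 m/s × 1.419 d × 86400 s/d = 35430 m ≈ 35.4 km.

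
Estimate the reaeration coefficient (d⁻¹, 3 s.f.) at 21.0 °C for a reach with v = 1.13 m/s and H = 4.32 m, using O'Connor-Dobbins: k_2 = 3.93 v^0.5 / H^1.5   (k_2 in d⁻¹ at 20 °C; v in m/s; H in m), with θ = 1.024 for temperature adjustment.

k_2(20) = 3.93 × 1.13^0.5 / 4.32^1.5 = 3.93 × 1.063 / 8.979 = 0.4653 d⁻¹.
k_2(21.0) = 0.4653 × 1.024^(21.0−20) = 0.4653 × 1.024 = 0.4764 d⁻¹.

k_2 ≈ 0.476 d⁻¹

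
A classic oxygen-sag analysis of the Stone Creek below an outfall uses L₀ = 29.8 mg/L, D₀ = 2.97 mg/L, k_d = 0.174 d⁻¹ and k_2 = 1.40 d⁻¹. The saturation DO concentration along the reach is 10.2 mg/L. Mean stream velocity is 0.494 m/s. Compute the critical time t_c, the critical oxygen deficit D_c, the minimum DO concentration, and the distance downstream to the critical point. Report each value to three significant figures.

t_c ≈ 0.713 d; D_c ≈ 3.27 mg/L; min DO ≈ 6.93 mg/L; x_c ≈ 30.4 km

t_c = [1/(k_2−k_d)] ln[(k_2/k_d)(1 − D₀(k_2−k_d)/(k_d L₀))]
= [1/(1.40−0.174)] ln[(1.40/0.174)(1 − 2.97×1.226/(0.174×29.8))]
= (1/1.226) ln[8.046 × 0.2978] = 0.8157 × ln(2.396) = 0.8157 × 0.8737 = 0.7127 d.
D_c = (k_d/k_2) L₀ e^(−k_d t_c) = (0.174/1.40) × 29.8 × e^(−0.174×0.7127) = 0.1243 × 29.8 × 0.8834 = 3.272 mg/L.
Minimum DO = C_s − D_c = 10.2 − 3.272 = 6.928 mg/L.
x_c = v t_c = 0.494 m/s × 0.7127 d × 86400 s/d = 30420 m ≈ 30.4 km.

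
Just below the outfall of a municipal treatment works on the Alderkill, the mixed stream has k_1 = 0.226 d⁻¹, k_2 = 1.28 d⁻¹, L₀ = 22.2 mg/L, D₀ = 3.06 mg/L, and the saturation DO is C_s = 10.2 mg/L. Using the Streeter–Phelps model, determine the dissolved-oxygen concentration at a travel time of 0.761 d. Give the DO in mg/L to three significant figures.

k_1 L₀/(k_2−k_1) = 0.226×22.2/(1.28−0.226) = 5.017/1.054 = 4.760 mg/L.
e^(−k_1 t) = e^(−0.226×0.7610) = 0.8420; e^(−k_2 t) = e^(−1.28×0.7610) = 0.3775.
D = 4.760 × (0.8420 − 0.3775) + 3.06 × 0.3775 = 2.211 + 1.155 = 3.366 mg/L.
DO = C_s − D = 10.2 − 3.366 = 6.834 mg/L.

DO ≈ 6.83 mg/L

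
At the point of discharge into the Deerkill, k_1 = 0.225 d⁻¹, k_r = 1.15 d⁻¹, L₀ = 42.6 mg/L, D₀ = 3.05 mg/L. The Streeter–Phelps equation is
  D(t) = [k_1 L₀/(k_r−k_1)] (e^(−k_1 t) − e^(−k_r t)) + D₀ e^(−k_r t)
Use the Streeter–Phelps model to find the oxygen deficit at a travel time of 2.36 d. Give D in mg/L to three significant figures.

k_1 L₀/(k_r−k_1) = 0.225×42.6/(1.15−0.225) = 9.585/0.9250 = 10.36 mg/L.
e^(−k_1 t) = e^(−0.225×2.360) = 0.5880; e^(−k_r t) = e^(−1.15×2.360) = 0.06627.
D = 10.36 × (0.5880 − 0.06627) + 3.05 × 0.06627 = 5.406 + 0.2021 = 5.609 mg/L.

D ≈ 5.61 mg/L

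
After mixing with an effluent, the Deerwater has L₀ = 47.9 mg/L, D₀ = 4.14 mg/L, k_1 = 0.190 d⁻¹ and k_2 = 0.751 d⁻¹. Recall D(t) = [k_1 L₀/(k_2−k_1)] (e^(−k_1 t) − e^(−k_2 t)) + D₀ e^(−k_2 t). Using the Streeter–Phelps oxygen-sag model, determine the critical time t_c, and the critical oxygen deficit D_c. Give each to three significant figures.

At the critical point dD/dt = 0, so k_1 L₀ e^(−k_1 t) = k_2 D. Substituting D(t) from the Streeter–Phelps equation and solving for t gives
t_c = ln[(k_2/k_1)(1 − D₀(k_2−k_1)/(k_1 L₀))] / (k_2−k_1).
Here k_2−k_1 = 0.5610 d⁻¹ and 1 − D₀(k_2−k_1)/(k_1 L₀) = 1 − 4.14×0.5610/(0.190×47.9) = 0.7448, so
t_c = ln(3.953 × 0.7448) / 0.5610 = 1.080 / 0.5610 = 1.925 d.
L(t_c) = L₀ e^(−k_1 t_c) = 47.9 × 0.6937 = 33.23 mg/L, and at the critical point k_2 D_c = k_1 L, so D_c = (0.190/0.751) × 33.23 = 8.407 mg/L.

t_c ≈ 1.92 d; D_c ≈ 8.41 mg/L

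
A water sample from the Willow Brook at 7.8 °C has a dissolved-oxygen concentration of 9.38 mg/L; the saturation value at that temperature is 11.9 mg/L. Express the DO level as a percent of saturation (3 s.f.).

78.8 % saturation

% saturation = C/C_s × 100 = 9.38/11.9 × 100 = 78.8 %.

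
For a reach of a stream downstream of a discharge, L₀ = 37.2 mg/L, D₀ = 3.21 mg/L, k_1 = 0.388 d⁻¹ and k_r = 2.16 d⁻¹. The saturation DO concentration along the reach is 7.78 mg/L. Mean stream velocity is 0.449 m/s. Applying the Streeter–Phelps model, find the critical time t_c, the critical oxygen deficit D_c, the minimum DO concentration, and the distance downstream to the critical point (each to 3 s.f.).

At the critical point dD/dt = 0, so k_1 L₀ e^(−k_1 t) = k_r D. Substituting D(t) from the Streeter–Phelps equation and solving for t gives
t_c = ln[(k_r/k_1)(1 − D₀(k_r−k_1)/(k_1 L₀))] / (k_r−k_1).
Here k_r−k_1 = 1.772 d⁻¹ and 1 − D₀(k_r−k_1)/(k_1 L₀) = 1 − 3.21×1.772/(0.388×37.2) = 0.6059, so
t_c = ln(5.567 × 0.6059) / 1.772 = 1.216 / 1.772 = 0.6861 d.
L(t_c) = L₀ e^(−k_1 t_c) = 37.2 × 0.7663 = 28.51 mg/L, and at the critical point k_r D_c = k_1 L, so D_c = (0.388/2.16) × 28.51 = 5.120 mg/L.
Minimum DO = C_s − D_c = 7.78 − 5.120 = 2.660 mg/L.
x_c = v t_c = 0.449 m/s × 0.6861 d × 86400 s/d = 26620 m ≈ 26.6 km.

t_c ≈ 0.686 d; D_c ≈ 5.12 mg/L; min DO ≈ 2.66 mg/L; x_c ≈ 26.6 km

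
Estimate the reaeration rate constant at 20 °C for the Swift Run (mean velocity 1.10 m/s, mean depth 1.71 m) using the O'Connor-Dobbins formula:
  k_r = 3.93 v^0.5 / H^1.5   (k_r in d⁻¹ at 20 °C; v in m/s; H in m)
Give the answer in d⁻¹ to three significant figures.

k_r = 3.93 × 1.10^0.5 / 1.71^1.5 = 3.93 × 1.049 / 2.236 = 1.843 d⁻¹.

k_r ≈ 1.84 d⁻¹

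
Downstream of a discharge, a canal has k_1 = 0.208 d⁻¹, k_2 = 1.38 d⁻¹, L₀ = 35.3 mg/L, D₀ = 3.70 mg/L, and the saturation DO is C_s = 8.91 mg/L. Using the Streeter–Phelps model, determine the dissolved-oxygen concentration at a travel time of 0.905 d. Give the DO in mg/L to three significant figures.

DO ≈ 4.46 mg/L

k_1 L₀/(k_2−k_1) = 0.208×35.3/(1.38−0.208) = 7.342/1.172 = 6.265 mg/L.
e^(−k_1 t) = e^(−0.208×0.9050) = 0.8284; e^(−k_2 t) = e^(−1.38×0.9050) = 0.2868.
D = 6.265 × (0.8284 − 0.2868) + 3.70 × 0.2868 = 3.393 + 1.061 = 4.454 mg/L.
DO = C_s − D = 8.91 − 4.454 = 4.456 mg/L.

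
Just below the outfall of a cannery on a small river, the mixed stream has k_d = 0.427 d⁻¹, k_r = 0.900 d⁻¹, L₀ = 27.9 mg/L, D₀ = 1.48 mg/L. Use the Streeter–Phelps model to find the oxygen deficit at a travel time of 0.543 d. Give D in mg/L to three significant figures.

D ≈ 5.43 mg/L

k_d L₀/(k_r−k_d) = 0.427×27.9/(0.900−0.427) = 11.91/0.4730 = 25.19 mg/L.
e^(−k_d t) = e^(−0.427×0.5430) = 0.7931; e^(−k_r t) = e^(−0.900×0.5430) = 0.6134.
D = 25.19 × (0.7931 − 0.6134) + 1.48 × 0.6134 = 4.524 + 0.9079 = 5.432 mg/L.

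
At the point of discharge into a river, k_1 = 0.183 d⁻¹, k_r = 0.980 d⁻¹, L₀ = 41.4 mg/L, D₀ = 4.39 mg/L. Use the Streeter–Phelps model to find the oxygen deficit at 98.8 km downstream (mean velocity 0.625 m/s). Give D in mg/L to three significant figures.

D ≈ 5.95 mg/L

Travel time t = x/v = 98.8 km / (0.625 m/s) = 98800 m / 0.625 m/s = 158100 s = 1.830 d.
k_1 L₀/(k_r−k_1) = 0.183×41.4/(0.980−0.183) = 7.576/0.7970 = 9.506 mg/L.
e^(−k_1 t) = e^(−0.183×1.830) = 0.7155; e^(−k_r t) = e^(−0.980×1.830) = 0.1665.
D = 9.506 × (0.7155 − 0.1665) + 4.39 × 0.1665 = 5.219 + 0.7307 = 5.950 mg/L.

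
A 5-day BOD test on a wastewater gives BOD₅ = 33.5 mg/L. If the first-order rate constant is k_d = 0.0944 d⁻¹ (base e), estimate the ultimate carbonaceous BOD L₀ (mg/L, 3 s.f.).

BOD₅ = L₀(1 − e^(−5k_d)) ⇒ L₀ = BOD₅ / (1 − e^(−5×0.0944))
= 33.5 / (1 − 0.6238) = 33.5 / 0.3762 = 89.04 mg/L.

L₀ ≈ 89.0 mg/L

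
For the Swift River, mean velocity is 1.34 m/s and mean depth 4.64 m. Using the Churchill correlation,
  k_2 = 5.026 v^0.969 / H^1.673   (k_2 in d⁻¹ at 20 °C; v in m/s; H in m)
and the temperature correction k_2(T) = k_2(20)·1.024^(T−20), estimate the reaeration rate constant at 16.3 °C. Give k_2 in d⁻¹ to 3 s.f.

k_2(20) = 5.026 × 1.34^0.969 / 4.64^1.673 = 5.026 × 1.328 / 13.03 = 0.5120 d⁻¹.
k_2(16.3) = 0.5120 × 1.024^(16.3−20) = 0.5120 × 0.9160 = 0.4690 d⁻¹.

k_2 ≈ 0.469 d⁻¹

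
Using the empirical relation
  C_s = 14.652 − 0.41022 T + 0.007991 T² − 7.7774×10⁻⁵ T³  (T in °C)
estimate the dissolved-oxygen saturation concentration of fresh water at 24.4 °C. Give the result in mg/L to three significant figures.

C_s = 14.652 − 0.41022×24.4 + 0.007991×24.4² − 7.7774×10⁻⁵×24.4³ = 8.270 mg/L.

C_s ≈ 8.27 mg/L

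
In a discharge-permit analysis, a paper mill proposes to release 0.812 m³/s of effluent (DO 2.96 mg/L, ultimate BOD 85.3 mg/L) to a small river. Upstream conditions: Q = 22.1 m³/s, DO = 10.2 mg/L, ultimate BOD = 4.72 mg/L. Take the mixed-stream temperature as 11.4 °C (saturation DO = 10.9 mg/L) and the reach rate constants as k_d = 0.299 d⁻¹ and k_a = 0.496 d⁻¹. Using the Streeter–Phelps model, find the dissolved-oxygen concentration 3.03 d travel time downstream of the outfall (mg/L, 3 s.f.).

DO ≈ 8.60 mg/L

Mixed DO = (22.1×10.2 + 0.812×2.96)/(22.1+0.812) = 227.8/22.91 = 9.943 mg/L.
Mixed L₀ = (22.1×4.72 + 0.812×85.3)/(22.91) = 173.6/22.91 = 7.576 mg/L.
Initial deficit D₀ = C_s − DO₀ = 10.9 − 9.943 = 0.9566 mg/L.
D(3.03) = [0.299×7.576/(0.496−0.299)](e^(−0.299×3.03) − e^(−0.496×3.03)) + 0.9566 e^(−0.496×3.03)
= 11.50 × (0.4041 − 0.2225) + 0.9566 × 0.2225 = 2.302 mg/L.
DO = 10.9 − 2.302 = 8.598 mg/L.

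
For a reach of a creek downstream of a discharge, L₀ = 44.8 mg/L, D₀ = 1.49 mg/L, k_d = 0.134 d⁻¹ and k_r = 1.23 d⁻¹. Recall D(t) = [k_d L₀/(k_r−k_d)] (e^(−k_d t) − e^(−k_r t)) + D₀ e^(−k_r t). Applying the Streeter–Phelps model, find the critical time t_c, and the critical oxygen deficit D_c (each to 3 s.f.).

t_c ≈ 1.73 d; D_c ≈ 3.87 mg/L

With k_r/k_d = 9.179 and 1 − D₀(k_r−k_d)/(k_d L₀) = 0.7280,
t_c = ln(9.179 × 0.7280) / (1.23 − 0.134) = ln(6.682) / 1.096 = 1.899/1.096 = 1.733 d.
L(t_c) = L₀ e^(−k_d t_c) = 44.8 × 0.7928 = 35.52 mg/L, and at the critical point k_r D_c = k_d L, so D_c = (0.134/1.23) × 35.52 = 3.869 mg/L.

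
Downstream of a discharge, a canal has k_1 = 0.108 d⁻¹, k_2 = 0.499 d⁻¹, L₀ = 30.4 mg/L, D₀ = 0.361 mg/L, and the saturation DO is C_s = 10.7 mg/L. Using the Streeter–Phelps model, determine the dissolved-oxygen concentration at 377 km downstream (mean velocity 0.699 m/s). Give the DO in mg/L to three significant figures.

DO ≈ 6.78 mg/L

Travel time t = x/v = 377 km / (0.699 m/s) = 377000 m / 0.699 m/s = 539300 s = 6.242 d.
k_1 L₀/(k_2−k_1) = 0.108×30.4/(0.499−0.108) = 3.283/0.3910 = 8.397 mg/L.
e^(−k_1 t) = e^(−0.108×6.242) = 0.5096; e^(−k_2 t) = e^(−0.499×6.242) = 0.04438.
D = 8.397 × (0.5096 − 0.04438) + 0.361 × 0.04438 = 3.906 + 0.01602 = 3.922 mg/L.
DO = C_s − D = 10.7 − 3.922 = 6.778 mg/L.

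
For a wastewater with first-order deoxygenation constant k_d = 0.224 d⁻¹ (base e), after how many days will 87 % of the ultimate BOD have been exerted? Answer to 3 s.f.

y/L₀ = 1 − e^(−k_d t) = 0.87 ⇒ e^(−k_d t) = 0.130
t = −ln(0.130) / 0.224 = 2.040 / 0.224 = 9.108 d.

t ≈ 9.11 d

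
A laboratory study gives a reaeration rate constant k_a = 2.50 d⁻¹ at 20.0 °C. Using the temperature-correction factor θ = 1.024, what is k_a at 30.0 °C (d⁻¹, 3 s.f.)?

k_a(T₂) = k_a(T₁) · θ^(T₂−T₁) = 2.50 × 1.024^(30.0−20.0)
= 2.50 × 1.024^10.0 = 2.50 × 1.268 = 3.169 d⁻¹.

k_a ≈ 3.17 d⁻¹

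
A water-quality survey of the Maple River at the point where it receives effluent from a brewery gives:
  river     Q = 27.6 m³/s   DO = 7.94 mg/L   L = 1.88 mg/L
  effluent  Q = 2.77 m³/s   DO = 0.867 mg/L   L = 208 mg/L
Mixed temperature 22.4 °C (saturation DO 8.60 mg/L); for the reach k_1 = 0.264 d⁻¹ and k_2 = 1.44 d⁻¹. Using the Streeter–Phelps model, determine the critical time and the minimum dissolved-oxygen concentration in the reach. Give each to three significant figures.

Mixed DO = (27.6×7.94 + 2.77×0.867)/(27.6+2.77) = 221.5/30.37 = 7.295 mg/L.
Mixed L₀ = (27.6×1.88 + 2.77×208)/(30.37) = 628.0/30.37 = 20.68 mg/L.
Initial deficit D₀ = C_s − DO₀ = 8.60 − 7.295 = 1.305 mg/L.
t_c = (1/1.176) ln[(1.44/0.264)(1 − 1.305×1.176/(0.264×20.68))] = 0.8503 × ln(3.921) = 1.162 d.
D_c = (0.264/1.44) × 20.68 × e^(−0.264×1.162) = 0.1833 × 20.68 × 0.7358 = 2.790 mg/L.
Minimum DO = 8.60 − 2.790 = 5.810 mg/L.

t_c ≈ 1.16 d; minimum DO ≈ 5.81 mg/L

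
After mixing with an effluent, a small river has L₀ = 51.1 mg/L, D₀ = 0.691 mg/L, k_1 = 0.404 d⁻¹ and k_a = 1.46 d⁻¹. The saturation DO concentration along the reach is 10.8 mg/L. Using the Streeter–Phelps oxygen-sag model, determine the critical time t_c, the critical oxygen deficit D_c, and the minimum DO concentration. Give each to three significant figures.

t_c = [1/(k_a−k_1)] ln[(k_a/k_1)(1 − D₀(k_a−k_1)/(k_1 L₀))]
= [1/(1.46−0.404)] ln[(1.46/0.404)(1 − 0.691×1.056/(0.404×51.1))]
= (1/1.056) ln[3.614 × 0.9647] = 0.9470 × ln(3.486) = 0.9470 × 1.249 = 1.183 d.
D_c = (k_1/k_a) L₀ e^(−k_1 t_c) = (0.404/1.46) × 51.1 × e^(−0.404×1.183) = 0.2767 × 51.1 × 0.6202 = 8.769 mg/L.
Minimum DO = C_s − D_c = 10.8 − 8.769 = 2.031 mg/L.

t_c ≈ 1.18 d; D_c ≈ 8.77 mg/L; min DO ≈ 2.03 mg/L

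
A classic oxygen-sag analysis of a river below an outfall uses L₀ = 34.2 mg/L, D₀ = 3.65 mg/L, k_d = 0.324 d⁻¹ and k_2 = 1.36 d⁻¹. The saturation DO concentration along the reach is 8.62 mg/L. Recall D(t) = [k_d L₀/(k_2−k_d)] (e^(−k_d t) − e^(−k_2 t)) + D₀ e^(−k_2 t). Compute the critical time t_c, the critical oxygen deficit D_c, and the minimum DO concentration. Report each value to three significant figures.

t_c = [1/(k_2−k_d)] ln[(k_2/k_d)(1 − D₀(k_2−k_d)/(k_d L₀))]
= [1/(1.36−0.324)] ln[(1.36/0.324)(1 − 3.65×1.036/(0.324×34.2))]
= (1/1.036) ln[4.198 × 0.6587] = 0.9653 × ln(2.765) = 0.9653 × 1.017 = 0.9817 d.
D_c = (k_d/k_2) L₀ e^(−k_d t_c) = (0.324/1.36) × 34.2 × e^(−0.324×0.9817) = 0.2382 × 34.2 × 0.7275 = 5.928 mg/L.
Minimum DO = C_s − D_c = 8.62 − 5.928 = 2.692 mg/L.

t_c ≈ 0.982 d; D_c ≈ 5.93 mg/L; min DO ≈ 2.69 mg/L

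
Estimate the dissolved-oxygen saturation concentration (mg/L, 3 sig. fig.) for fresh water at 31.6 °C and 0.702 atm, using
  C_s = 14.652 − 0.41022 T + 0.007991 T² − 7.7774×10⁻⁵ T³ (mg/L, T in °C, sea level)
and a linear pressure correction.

C_s ≈ 5.06 mg/L

At sea level: C_s = 14.652 − 0.41022×31.6 + 0.007991×31.6² − 7.7774×10⁻⁵×31.6³ = 7.214 mg/L.
Pressure correction: C_s' = 7.214 × 0.702 = 5.065 mg/L.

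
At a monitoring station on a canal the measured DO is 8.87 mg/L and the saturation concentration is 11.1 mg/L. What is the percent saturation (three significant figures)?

79.9 % saturation

% saturation = C/C_s × 100 = 8.87/11.1 × 100 = 79.9 %.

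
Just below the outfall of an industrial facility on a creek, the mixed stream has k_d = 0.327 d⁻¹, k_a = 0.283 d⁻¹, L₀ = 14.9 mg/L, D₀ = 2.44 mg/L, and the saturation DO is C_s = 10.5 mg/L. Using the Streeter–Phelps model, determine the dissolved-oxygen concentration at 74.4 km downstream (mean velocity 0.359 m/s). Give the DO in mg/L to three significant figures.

DO ≈ 3.64 mg/L

Travel time t = x/v = 74.4 km / (0.359 m/s) = 74400 m / 0.359 m/s = 207200 s = 2.399 d.
k_d L₀/(k_a−k_d) = 0.327×14.9/(0.283−0.327) = 4.872/-0.04400 = -110.7 mg/L.
e^(−k_d t) = e^(−0.327×2.399) = 0.4564; e^(−k_a t) = e^(−0.283×2.399) = 0.5072.
D = -110.7 × (0.4564 − 0.5072) + 2.44 × 0.5072 = 5.626 + 1.238 = 6.863 mg/L.
DO = C_s − D = 10.5 − 6.863 = 3.637 mg/L.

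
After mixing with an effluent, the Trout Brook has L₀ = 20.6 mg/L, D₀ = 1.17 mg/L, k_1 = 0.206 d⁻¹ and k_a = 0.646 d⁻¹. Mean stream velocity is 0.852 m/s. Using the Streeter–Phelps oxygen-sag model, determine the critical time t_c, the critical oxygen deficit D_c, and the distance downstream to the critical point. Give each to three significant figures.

With k_a/k_1 = 3.136 and 1 − D₀(k_a−k_1)/(k_1 L₀) = 0.8787,
t_c = ln(3.136 × 0.8787) / (0.646 − 0.206) = ln(2.755) / 0.4400 = 1.014/0.4400 = 2.304 d.
L(t_c) = L₀ e^(−k_1 t_c) = 20.6 × 0.6222 = 12.82 mg/L, and at the critical point k_a D_c = k_1 L, so D_c = (0.206/0.646) × 12.82 = 4.087 mg/L.
x_c = v t_c = 0.852 m/s × 2.304 d × 86400 s/d = 169600 m ≈ 170 km.

t_c ≈ 2.30 d; D_c ≈ 4.09 mg/L; x_c ≈ 170 km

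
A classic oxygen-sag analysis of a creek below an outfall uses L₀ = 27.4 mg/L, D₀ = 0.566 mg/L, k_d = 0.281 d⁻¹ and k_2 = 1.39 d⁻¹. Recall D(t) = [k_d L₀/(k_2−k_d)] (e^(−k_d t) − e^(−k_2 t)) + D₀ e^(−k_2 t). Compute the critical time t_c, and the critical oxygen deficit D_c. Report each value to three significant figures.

t_c ≈ 1.36 d; D_c ≈ 3.77 mg/L

t_c = [1/(k_2−k_d)] ln[(k_2/k_d)(1 − D₀(k_2−k_d)/(k_d L₀))]
= [1/(1.39−0.281)] ln[(1.39/0.281)(1 − 0.566×1.109/(0.281×27.4))]
= (1/1.109) ln[4.947 × 0.9185] = 0.9017 × ln(4.543) = 0.9017 × 1.514 = 1.365 d.
L(t_c) = L₀ e^(−k_d t_c) = 27.4 × 0.6814 = 18.67 mg/L, and at the critical point k_2 D_c = k_d L, so D_c = (0.281/1.39) × 18.67 = 3.775 mg/L.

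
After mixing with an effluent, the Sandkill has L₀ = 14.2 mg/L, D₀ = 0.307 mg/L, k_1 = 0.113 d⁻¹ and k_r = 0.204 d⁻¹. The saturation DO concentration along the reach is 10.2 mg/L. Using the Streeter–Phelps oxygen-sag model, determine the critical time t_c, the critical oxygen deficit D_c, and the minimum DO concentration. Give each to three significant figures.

t_c ≈ 6.30 d; D_c ≈ 3.86 mg/L; min DO ≈ 6.34 mg/L

t_c = [1/(k_r−k_1)] ln[(k_r/k_1)(1 − D₀(k_r−k_1)/(k_1 L₀))]
= [1/(0.204−0.113)] ln[(0.204/0.113)(1 − 0.307×0.09100/(0.113×14.2))]
= (1/0.09100) ln[1.805 × 0.9826] = 10.99 × ln(1.774) = 10.99 × 0.5732 = 6.299 d.
D_c = (k_1/k_r) L₀ e^(−k_1 t_c) = (0.113/0.204) × 14.2 × e^(−0.113×6.299) = 0.5539 × 14.2 × 0.4908 = 3.860 mg/L.
Minimum DO = C_s − D_c = 10.2 − 3.860 = 6.340 mg/L.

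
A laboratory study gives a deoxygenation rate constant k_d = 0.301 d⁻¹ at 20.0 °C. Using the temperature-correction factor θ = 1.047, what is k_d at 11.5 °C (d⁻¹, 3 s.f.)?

k_d ≈ 0.204 d⁻¹

k_d(T₂) = k_d(T₁) · θ^(T₂−T₁) = 0.301 × 1.047^(11.5−20.0)
= 0.301 × 1.047^-8.50 = 0.301 × 0.6768 = 0.2037 d⁻¹.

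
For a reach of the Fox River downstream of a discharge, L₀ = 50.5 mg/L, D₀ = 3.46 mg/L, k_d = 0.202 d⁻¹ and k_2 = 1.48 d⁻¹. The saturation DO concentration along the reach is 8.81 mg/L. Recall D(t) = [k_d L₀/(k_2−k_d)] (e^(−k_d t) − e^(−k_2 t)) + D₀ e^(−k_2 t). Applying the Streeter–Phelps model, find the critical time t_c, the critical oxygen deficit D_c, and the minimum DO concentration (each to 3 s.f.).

t_c ≈ 1.11 d; D_c ≈ 5.50 mg/L; min DO ≈ 3.31 mg/L

At the critical point dD/dt = 0, so k_d L₀ e^(−k_d t) = k_2 D. Substituting D(t) from the Streeter–Phelps equation and solving for t gives
t_c = ln[(k_2/k_d)(1 − D₀(k_2−k_d)/(k_d L₀))] / (k_2−k_d).
Here k_2−k_d = 1.278 d⁻¹ and 1 − D₀(k_2−k_d)/(k_d L₀) = 1 − 3.46×1.278/(0.202×50.5) = 0.5665, so
t_c = ln(7.327 × 0.5665) / 1.278 = 1.423 / 1.278 = 1.114 d.
L(t_c) = L₀ e^(−k_d t_c) = 50.5 × 0.7985 = 40.33 mg/L, and at the critical point k_2 D_c = k_d L, so D_c = (0.202/1.48) × 40.33 = 5.504 mg/L.
Minimum DO = C_s − D_c = 8.81 − 5.504 = 3.306 mg/L.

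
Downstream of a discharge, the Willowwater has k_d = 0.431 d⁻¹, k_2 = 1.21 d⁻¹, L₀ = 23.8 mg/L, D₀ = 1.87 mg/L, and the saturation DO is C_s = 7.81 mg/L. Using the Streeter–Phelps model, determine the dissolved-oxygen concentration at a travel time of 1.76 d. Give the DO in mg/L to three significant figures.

k_d L₀/(k_2−k_d) = 0.431×23.8/(1.21−0.431) = 10.26/0.7790 = 13.17 mg/L.
e^(−k_d t) = e^(−0.431×1.760) = 0.4683; e^(−k_2 t) = e^(−1.21×1.760) = 0.1189.
D = 13.17 × (0.4683 − 0.1189) + 1.87 × 0.1189 = 4.602 + 0.2223 = 4.824 mg/L.
DO = C_s − D = 7.81 − 4.824 = 2.986 mg/L.

DO ≈ 2.99 mg/L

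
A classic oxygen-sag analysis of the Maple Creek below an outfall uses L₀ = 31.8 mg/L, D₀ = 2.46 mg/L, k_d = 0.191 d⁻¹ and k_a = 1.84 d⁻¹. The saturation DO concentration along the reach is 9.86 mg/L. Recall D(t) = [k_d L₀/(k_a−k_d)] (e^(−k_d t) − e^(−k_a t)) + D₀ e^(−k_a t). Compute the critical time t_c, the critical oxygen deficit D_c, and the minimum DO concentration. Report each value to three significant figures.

t_c ≈ 0.705 d; D_c ≈ 2.88 mg/L; min DO ≈ 6.98 mg/L

With k_a/k_d = 9.634 and 1 − D₀(k_a−k_d)/(k_d L₀) = 0.3321,
t_c = ln(9.634 × 0.3321) / (1.84 − 0.191) = ln(3.200) / 1.649 = 1.163/1.649 = 0.7053 d.
L(t_c) = L₀ e^(−k_d t_c) = 31.8 × 0.8740 = 27.79 mg/L, and at the critical point k_a D_c = k_d L, so D_c = (0.191/1.84) × 27.79 = 2.885 mg/L.
Minimum DO = C_s − D_c = 9.86 − 2.885 = 6.975 mg/L.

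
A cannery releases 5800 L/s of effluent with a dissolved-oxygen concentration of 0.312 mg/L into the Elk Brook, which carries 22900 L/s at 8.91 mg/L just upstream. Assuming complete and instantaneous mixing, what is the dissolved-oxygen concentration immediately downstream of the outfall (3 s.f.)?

Flow-weighted mixing: C = (Q_r C_r + Q_w C_w)/(Q_r + Q_w)
= (22900×8.91 + 5800×0.312)/(22900 + 5800) = 205800/28700 = 7.172 mg/L.

7.17 mg/L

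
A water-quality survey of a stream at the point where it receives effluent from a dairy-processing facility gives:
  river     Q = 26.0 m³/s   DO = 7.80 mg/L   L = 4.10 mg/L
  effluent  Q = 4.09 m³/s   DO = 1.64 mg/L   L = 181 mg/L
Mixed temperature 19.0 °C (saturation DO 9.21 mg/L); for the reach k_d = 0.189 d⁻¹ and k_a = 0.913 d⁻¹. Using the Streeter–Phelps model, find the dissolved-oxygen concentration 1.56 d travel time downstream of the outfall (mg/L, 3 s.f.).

DO ≈ 4.97 mg/L

Mixed DO = (26.0×7.80 + 4.09×1.64)/(26.0+4.09) = 209.5/30.09 = 6.963 mg/L.
Mixed L₀ = (26.0×4.10 + 4.09×181)/(30.09) = 846.9/30.09 = 28.15 mg/L.
Initial deficit D₀ = C_s − DO₀ = 9.21 − 6.963 = 2.247 mg/L.
D(1.56) = [0.189×28.15/(0.913−0.189)](e^(−0.189×1.56) − e^(−0.913×1.56)) + 2.247 e^(−0.913×1.56)
= 7.347 × (0.7447 − 0.2407) + 2.247 × 0.2407 = 4.244 mg/L.
DO = 9.21 − 4.244 = 4.966 mg/L.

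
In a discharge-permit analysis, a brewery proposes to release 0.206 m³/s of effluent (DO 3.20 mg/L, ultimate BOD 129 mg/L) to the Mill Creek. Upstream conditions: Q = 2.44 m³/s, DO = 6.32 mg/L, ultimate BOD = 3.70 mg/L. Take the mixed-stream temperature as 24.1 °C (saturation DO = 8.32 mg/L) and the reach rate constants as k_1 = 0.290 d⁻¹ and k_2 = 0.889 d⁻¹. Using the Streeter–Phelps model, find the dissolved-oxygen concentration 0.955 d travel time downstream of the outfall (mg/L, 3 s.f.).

DO ≈ 5.21 mg/L

Mixed DO = (2.44×6.32 + 0.206×3.20)/(2.44+0.206) = 16.08/2.646 = 6.077 mg/L.
Mixed L₀ = (2.44×3.70 + 0.206×129)/(2.646) = 35.60/2.646 = 13.46 mg/L.
Initial deficit D₀ = C_s − DO₀ = 8.32 − 6.077 = 2.243 mg/L.
D(0.955) = [0.290×13.46/(0.889−0.290)](e^(−0.290×0.955) − e^(−0.889×0.955)) + 2.243 e^(−0.889×0.955)
= 6.514 × (0.7581 − 0.4278) + 2.243 × 0.4278 = 3.111 mg/L.
DO = 8.32 − 3.111 = 5.209 mg/L.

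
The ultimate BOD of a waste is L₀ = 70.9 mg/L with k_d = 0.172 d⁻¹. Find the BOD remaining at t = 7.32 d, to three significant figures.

L_t = L₀ e^(−k_d t) = 70.9 × e^(−0.172×7.32) = 70.9 × 0.2839 = 20.13 mg/L.

L ≈ 20.1 mg/L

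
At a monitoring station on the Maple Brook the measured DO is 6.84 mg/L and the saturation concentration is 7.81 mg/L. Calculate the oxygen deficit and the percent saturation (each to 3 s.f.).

D ≈ 0.970 mg/L; 87.6 % saturation

D = C_s − C = 7.81 − 6.84 = 0.970 mg/L.
% saturation = 6.84/7.81 × 100 = 87.6 %.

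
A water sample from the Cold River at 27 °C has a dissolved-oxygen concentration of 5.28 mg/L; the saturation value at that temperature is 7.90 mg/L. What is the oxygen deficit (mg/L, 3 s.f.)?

D ≈ 2.62 mg/L

D = C_s − C = 7.90 − 5.28 = 2.62 mg/L.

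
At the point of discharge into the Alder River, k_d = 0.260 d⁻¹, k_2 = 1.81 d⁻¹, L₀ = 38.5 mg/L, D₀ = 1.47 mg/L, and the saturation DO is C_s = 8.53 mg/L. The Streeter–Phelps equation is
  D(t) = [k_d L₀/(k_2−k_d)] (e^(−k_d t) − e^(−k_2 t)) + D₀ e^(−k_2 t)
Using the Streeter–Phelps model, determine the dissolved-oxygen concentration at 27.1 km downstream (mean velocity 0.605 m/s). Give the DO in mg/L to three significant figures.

DO ≈ 4.84 mg/L

Travel time t = x/v = 27.1 km / (0.605 m/s) = 27100 m / 0.605 m/s = 44790 s = 0.5184 d.
k_d L₀/(k_2−k_d) = 0.260×38.5/(1.81−0.260) = 10.01/1.550 = 6.458 mg/L.
e^(−k_d t) = e^(−0.260×0.5184) = 0.8739; e^(−k_2 t) = e^(−1.81×0.5184) = 0.3913.
D = 6.458 × (0.8739 − 0.3913) + 1.47 × 0.3913 = 3.117 + 0.5752 = 3.692 mg/L.
DO = C_s − D = 8.53 − 3.692 = 4.838 mg/L.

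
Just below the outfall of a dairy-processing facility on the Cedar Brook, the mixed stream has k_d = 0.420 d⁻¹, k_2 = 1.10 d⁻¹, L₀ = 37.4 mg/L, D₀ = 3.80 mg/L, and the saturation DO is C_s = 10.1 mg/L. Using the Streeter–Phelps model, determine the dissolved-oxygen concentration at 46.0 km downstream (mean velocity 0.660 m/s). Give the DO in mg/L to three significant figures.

Travel time t = x/v = 46.0 km / (0.660 m/s) = 46000 m / 0.660 m/s = 69700 s = 0.8067 d.
k_d L₀/(k_2−k_d) = 0.420×37.4/(1.10−0.420) = 15.71/0.6800 = 23.10 mg/L.
e^(−k_d t) = e^(−0.420×0.8067) = 0.7126; e^(−k_2 t) = e^(−1.10×0.8067) = 0.4117.
D = 23.10 × (0.7126 − 0.4117) + 3.80 × 0.4117 = 6.950 + 1.565 = 8.515 mg/L.
DO = C_s − D = 10.1 − 8.515 = 1.585 mg/L.

DO ≈ 1.59 mg/L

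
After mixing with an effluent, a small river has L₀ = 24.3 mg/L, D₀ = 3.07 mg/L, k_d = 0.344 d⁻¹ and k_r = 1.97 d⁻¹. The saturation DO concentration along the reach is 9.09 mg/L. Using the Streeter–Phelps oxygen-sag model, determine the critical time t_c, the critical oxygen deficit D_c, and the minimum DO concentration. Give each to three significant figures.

At the critical point dD/dt = 0, so k_d L₀ e^(−k_d t) = k_r D. Substituting D(t) from the Streeter–Phelps equation and solving for t gives
t_c = ln[(k_r/k_d)(1 − D₀(k_r−k_d)/(k_d L₀))] / (k_r−k_d).
Here k_r−k_d = 1.626 d⁻¹ and 1 − D₀(k_r−k_d)/(k_d L₀) = 1 − 3.07×1.626/(0.344×24.3) = 0.4028, so
t_c = ln(5.727 × 0.4028) / 1.626 = 0.8359 / 1.626 = 0.5141 d.
D_c = (k_d/k_r) L₀ e^(−k_d t_c) = (0.344/1.97) × 24.3 × e^(−0.344×0.5141) = 0.1746 × 24.3 × 0.8379 = 3.555 mg/L.
Minimum DO = C_s − D_c = 9.09 − 3.555 = 5.535 mg/L.

t_c ≈ 0.514 d; D_c ≈ 3.56 mg/L; min DO ≈ 5.53 mg/L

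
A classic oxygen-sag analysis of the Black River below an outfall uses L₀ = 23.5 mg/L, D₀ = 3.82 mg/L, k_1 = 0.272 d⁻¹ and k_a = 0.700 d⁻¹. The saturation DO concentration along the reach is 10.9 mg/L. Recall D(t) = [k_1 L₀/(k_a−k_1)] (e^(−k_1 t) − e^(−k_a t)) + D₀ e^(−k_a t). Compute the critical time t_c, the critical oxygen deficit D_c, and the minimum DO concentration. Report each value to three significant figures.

t_c ≈ 1.52 d; D_c ≈ 6.04 mg/L; min DO ≈ 4.86 mg/L

With k_a/k_1 = 2.574 and 1 − D₀(k_a−k_1)/(k_1 L₀) = 0.7442,
t_c = ln(2.574 × 0.7442) / (0.700 − 0.272) = ln(1.915) / 0.4280 = 0.6499/0.4280 = 1.518 d.
L(t_c) = L₀ e^(−k_1 t_c) = 23.5 × 0.6617 = 15.55 mg/L, and at the critical point k_a D_c = k_1 L, so D_c = (0.272/0.700) × 15.55 = 6.042 mg/L.
Minimum DO = C_s − D_c = 10.9 − 6.042 = 4.858 mg/L.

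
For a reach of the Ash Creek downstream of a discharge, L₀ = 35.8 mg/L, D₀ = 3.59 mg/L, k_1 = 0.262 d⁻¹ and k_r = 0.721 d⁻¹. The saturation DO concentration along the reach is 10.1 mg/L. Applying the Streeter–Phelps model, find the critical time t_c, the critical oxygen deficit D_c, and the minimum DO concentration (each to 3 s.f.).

t_c ≈ 1.78 d; D_c ≈ 8.15 mg/L; min DO ≈ 1.95 mg/L

t_c = [1/(k_r−k_1)] ln[(k_r/k_1)(1 − D₀(k_r−k_1)/(k_1 L₀))]
= [1/(0.721−0.262)] ln[(0.721/0.262)(1 − 3.59×0.4590/(0.262×35.8))]
= (1/0.4590) ln[2.752 × 0.8243] = 2.179 × ln(2.268) = 2.179 × 0.8191 = 1.785 d.
D_c = (k_1/k_r) L₀ e^(−k_1 t_c) = (0.262/0.721) × 35.8 × e^(−0.262×1.785) = 0.3634 × 35.8 × 0.6265 = 8.151 mg/L.
Minimum DO = C_s − D_c = 10.1 − 8.151 = 1.949 mg/L.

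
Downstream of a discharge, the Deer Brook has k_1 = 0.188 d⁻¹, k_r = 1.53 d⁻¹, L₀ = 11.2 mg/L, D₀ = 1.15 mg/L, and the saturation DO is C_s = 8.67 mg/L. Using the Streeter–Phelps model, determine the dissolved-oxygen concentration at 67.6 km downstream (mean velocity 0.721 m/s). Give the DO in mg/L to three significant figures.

DO ≈ 7.47 mg/L

Travel time t = x/v = 67.6 km / (0.721 m/s) = 67600 m / 0.721 m/s = 93760 s = 1.085 d.
k_1 L₀/(k_r−k_1) = 0.188×11.2/(1.53−0.188) = 2.106/1.342 = 1.569 mg/L.
e^(−k_1 t) = e^(−0.188×1.085) = 0.8155; e^(−k_r t) = e^(−1.53×1.085) = 0.1901.
D = 1.569 × (0.8155 − 0.1901) + 1.15 × 0.1901 = 0.9812 + 0.2186 = 1.200 mg/L.
DO = C_s − D = 8.67 − 1.200 = 7.470 mg/L.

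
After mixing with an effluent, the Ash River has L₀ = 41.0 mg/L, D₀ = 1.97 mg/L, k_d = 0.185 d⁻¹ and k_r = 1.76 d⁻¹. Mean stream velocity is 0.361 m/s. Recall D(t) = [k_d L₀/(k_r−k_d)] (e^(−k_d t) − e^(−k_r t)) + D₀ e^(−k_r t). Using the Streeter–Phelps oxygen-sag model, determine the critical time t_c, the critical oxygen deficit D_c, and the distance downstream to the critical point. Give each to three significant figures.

t_c ≈ 1.10 d; D_c ≈ 3.52 mg/L; x_c ≈ 34.2 km

With k_r/k_d = 9.514 and 1 − D₀(k_r−k_d)/(k_d L₀) = 0.5909,
t_c = ln(9.514 × 0.5909) / (1.76 − 0.185) = ln(5.622) / 1.575 = 1.727/1.575 = 1.096 d.
L(t_c) = L₀ e^(−k_d t_c) = 41.0 × 0.8164 = 33.47 mg/L, and at the critical point k_r D_c = k_d L, so D_c = (0.185/1.76) × 33.47 = 3.519 mg/L.
x_c = v t_c = 0.361 m/s × 1.096 d × 86400 s/d = 34190 m ≈ 34.2 km.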